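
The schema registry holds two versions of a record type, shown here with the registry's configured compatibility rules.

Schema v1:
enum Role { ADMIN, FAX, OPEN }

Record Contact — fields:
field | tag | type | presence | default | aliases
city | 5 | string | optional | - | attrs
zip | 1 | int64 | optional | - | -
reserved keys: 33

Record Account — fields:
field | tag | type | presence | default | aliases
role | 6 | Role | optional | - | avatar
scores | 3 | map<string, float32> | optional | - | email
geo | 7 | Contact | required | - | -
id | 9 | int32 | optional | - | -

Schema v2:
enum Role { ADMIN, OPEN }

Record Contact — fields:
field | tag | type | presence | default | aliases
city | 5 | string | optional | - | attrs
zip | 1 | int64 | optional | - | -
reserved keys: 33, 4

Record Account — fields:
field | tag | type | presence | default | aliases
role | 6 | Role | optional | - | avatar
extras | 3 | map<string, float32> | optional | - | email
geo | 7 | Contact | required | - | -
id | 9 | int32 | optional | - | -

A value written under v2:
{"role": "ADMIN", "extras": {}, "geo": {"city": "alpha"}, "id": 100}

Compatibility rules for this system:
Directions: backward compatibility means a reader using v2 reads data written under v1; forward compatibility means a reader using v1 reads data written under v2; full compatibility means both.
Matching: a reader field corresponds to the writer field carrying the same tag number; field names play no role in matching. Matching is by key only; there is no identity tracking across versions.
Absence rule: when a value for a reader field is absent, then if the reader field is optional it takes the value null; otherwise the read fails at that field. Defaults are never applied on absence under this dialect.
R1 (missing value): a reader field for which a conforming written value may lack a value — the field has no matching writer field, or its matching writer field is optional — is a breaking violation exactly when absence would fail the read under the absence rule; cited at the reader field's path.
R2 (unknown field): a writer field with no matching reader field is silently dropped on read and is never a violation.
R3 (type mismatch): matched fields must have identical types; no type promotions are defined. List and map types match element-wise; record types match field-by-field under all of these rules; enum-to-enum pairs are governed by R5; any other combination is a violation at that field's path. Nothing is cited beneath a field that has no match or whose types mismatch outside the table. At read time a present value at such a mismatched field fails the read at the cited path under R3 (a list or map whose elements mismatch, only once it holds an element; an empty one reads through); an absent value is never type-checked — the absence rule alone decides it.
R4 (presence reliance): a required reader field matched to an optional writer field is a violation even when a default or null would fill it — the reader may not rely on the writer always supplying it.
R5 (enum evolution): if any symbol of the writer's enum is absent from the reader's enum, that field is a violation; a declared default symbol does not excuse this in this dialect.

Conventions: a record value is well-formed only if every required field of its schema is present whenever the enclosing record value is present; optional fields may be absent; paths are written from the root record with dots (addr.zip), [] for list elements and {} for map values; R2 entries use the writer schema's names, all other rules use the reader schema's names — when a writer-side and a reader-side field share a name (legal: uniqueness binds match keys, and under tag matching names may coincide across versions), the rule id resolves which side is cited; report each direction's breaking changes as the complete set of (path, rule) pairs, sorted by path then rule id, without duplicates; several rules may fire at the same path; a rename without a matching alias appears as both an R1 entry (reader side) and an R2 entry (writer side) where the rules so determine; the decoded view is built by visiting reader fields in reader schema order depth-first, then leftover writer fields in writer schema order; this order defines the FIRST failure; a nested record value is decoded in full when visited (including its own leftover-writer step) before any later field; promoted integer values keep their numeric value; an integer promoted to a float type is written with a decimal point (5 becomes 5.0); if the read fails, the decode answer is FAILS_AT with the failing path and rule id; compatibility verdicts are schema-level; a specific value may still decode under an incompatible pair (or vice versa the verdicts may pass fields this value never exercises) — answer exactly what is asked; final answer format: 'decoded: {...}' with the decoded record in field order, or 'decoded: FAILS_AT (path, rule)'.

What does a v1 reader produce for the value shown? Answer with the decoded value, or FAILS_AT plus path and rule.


arrows below run writer -> reader for Account
decode (reader v1):
  role := "ADMIN"
  scores := {} (from writer extras)
  geo.city := "alpha"
  geo.zip := null (absent, optional -> null)
  id := 100
  => decoded: {"role": "ADMIN", "scores": {}, "geo": {"city": "alpha", "zip": null}, "id": 100}
the rest of the Account diff is inert for this question:
  enum Role (field role in record Account): symbol FAX removed -> schema-level compatibility only; this Account value's decode is unchanged
  renamed field scores to extras in record Account -> inert under this dialect — no rule fires on Account and the result does not move

decoded: {"role": "ADMIN", "scores": {}, "geo": {"city": "alpha", "zip": null}, "id": 100}


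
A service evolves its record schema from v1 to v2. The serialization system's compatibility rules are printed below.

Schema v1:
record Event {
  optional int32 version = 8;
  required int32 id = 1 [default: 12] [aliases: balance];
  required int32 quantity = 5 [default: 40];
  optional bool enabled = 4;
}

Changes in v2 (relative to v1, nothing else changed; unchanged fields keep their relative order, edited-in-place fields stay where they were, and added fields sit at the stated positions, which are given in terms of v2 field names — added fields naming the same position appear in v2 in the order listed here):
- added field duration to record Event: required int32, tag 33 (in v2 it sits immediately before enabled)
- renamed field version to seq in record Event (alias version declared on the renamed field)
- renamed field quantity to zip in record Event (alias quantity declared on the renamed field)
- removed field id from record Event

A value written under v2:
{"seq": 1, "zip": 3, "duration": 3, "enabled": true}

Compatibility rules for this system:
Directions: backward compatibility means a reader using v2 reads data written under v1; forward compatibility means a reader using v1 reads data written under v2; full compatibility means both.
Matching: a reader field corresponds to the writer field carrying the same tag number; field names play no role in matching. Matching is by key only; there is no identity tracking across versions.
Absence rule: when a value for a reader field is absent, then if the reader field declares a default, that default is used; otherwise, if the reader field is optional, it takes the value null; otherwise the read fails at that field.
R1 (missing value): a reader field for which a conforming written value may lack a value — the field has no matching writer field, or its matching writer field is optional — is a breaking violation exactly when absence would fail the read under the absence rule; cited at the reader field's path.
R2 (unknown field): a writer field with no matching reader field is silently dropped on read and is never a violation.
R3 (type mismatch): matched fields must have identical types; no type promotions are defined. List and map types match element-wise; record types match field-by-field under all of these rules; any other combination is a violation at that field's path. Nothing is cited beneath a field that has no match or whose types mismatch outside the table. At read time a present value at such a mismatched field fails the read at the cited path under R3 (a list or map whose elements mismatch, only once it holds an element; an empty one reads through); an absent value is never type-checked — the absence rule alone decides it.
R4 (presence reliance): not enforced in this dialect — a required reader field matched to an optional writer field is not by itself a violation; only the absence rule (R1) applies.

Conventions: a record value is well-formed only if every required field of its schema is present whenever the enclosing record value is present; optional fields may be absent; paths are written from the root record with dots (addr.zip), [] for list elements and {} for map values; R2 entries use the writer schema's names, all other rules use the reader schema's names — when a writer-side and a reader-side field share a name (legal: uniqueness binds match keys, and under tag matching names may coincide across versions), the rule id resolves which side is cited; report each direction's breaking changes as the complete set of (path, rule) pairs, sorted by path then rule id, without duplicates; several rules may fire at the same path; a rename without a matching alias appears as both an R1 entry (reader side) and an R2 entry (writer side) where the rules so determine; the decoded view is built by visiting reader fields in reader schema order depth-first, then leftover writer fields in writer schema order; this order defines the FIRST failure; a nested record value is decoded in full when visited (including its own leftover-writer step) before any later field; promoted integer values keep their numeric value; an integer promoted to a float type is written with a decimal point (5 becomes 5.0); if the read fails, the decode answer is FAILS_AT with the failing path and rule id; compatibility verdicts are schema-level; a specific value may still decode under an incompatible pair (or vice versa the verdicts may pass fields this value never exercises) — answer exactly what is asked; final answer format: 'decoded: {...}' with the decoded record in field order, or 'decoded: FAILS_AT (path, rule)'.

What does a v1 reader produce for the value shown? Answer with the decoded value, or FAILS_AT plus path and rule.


decoded: {"version": 1, "id": 12, "quantity": 3, "enabled": true}

in Event below, arrows point writer -> reader
decode walk for Event under reader schema v1:
  version := 1 (from writer seq)
  id := 12 (absent -> default)
  quantity := 3 (from writer zip)
  enabled := true
  writer duration: unknown -> dropped
  => decoded: {"version": 1, "id": 12, "quantity": 3, "enabled": true}
the other Event changes do not affect what is asked:
  added field duration to record Event: required int32, tag 33 (in v2 it sits immediately before enabled) -> changes Event's schema-level verdicts only — the decode of this value is the same
  renamed field version to seq in record Event (alias version declared on the renamed field) -> no rule fires on it and the decoded Event view is identical with or without it
  renamed field quantity to zip in record Event (alias quantity declared on the renamed field) -> no rule fires on it and the decoded Event view is identical with or without it
  removed field id from record Event -> no rule fires on it and the decoded Event view is identical with or without it


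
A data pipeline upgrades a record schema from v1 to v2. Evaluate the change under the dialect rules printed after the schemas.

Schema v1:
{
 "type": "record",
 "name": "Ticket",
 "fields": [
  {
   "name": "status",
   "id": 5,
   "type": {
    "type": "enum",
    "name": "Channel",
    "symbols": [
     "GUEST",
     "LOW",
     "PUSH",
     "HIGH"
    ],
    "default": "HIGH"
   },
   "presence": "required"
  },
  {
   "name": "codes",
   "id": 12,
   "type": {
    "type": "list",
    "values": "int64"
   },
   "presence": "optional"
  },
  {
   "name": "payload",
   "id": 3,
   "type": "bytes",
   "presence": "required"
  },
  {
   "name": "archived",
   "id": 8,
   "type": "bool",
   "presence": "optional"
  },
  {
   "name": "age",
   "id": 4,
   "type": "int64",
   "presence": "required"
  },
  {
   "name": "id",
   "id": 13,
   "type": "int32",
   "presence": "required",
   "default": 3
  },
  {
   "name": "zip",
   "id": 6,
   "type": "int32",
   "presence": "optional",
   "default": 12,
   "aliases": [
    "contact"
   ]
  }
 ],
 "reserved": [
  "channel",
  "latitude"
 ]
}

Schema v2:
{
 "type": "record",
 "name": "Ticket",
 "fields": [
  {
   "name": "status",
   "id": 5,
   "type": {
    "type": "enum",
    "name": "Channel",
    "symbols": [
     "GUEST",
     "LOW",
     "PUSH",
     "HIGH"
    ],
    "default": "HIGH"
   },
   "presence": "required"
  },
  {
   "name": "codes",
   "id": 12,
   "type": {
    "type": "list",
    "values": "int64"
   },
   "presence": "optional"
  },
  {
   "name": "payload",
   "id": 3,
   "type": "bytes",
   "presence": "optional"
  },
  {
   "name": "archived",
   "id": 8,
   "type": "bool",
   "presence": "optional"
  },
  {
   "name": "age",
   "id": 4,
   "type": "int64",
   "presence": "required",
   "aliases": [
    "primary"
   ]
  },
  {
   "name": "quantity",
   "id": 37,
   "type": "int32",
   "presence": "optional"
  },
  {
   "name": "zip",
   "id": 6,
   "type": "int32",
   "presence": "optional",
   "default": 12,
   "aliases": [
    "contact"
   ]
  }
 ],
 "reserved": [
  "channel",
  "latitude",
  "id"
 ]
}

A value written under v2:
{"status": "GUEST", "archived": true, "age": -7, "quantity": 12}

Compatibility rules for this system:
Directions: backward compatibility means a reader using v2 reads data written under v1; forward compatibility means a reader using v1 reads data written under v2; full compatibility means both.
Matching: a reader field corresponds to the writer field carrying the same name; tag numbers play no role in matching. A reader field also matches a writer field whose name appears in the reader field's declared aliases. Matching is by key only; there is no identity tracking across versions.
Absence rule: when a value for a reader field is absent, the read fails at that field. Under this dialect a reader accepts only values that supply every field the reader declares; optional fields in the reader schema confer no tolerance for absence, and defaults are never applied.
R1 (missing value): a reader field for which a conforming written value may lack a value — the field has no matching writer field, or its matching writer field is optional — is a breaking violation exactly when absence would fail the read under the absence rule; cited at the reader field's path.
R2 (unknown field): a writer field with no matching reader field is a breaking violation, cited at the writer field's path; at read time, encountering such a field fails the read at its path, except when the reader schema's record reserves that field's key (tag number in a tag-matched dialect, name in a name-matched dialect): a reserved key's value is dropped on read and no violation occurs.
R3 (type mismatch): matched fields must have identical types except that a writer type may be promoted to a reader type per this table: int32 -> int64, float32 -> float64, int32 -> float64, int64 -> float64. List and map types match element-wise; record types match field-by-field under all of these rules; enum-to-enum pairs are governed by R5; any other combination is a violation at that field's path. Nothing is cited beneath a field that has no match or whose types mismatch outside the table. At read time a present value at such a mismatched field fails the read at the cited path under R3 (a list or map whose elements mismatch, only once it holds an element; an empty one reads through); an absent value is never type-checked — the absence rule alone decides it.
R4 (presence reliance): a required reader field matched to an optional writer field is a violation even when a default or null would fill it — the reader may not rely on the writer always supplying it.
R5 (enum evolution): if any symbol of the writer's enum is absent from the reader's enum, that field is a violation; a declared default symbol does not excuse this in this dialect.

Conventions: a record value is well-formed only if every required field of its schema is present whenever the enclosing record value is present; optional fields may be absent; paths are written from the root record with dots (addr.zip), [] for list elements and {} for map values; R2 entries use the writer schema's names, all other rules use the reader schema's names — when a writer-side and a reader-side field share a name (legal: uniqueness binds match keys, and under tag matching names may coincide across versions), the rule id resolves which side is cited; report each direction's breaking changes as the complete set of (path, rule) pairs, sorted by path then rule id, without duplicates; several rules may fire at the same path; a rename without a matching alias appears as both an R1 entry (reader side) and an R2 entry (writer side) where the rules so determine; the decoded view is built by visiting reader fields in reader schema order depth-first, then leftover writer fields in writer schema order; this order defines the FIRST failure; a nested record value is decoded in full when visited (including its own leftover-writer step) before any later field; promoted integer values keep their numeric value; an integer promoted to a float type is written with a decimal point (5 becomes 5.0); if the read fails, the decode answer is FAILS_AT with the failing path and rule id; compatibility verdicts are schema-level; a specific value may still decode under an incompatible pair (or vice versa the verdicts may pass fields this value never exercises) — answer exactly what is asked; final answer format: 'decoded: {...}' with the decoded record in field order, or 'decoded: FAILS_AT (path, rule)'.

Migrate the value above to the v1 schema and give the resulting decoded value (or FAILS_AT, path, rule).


each type pair in Ticket: writer, then reader
decode walk for Ticket under reader schema v1:
  status := "GUEST"
  read fails at codes under R1 (no fill)
  => FAILS_AT (codes, R1)
the rest of the Ticket diff is inert for this question:
  added field quantity to record Ticket: optional int32, tag 37 (in v2 it sits immediately before zip) -> matters for Ticket compatibility verdicts, not for this value's decode
  field payload in record Ticket: required changed to optional -> matters for Ticket compatibility verdicts, not for this value's decode
  removed field id from record Ticket (its key "id" joins the reserved list) -> matters for Ticket compatibility verdicts, not for this value's decode

decoded: FAILS_AT (codes, R1)


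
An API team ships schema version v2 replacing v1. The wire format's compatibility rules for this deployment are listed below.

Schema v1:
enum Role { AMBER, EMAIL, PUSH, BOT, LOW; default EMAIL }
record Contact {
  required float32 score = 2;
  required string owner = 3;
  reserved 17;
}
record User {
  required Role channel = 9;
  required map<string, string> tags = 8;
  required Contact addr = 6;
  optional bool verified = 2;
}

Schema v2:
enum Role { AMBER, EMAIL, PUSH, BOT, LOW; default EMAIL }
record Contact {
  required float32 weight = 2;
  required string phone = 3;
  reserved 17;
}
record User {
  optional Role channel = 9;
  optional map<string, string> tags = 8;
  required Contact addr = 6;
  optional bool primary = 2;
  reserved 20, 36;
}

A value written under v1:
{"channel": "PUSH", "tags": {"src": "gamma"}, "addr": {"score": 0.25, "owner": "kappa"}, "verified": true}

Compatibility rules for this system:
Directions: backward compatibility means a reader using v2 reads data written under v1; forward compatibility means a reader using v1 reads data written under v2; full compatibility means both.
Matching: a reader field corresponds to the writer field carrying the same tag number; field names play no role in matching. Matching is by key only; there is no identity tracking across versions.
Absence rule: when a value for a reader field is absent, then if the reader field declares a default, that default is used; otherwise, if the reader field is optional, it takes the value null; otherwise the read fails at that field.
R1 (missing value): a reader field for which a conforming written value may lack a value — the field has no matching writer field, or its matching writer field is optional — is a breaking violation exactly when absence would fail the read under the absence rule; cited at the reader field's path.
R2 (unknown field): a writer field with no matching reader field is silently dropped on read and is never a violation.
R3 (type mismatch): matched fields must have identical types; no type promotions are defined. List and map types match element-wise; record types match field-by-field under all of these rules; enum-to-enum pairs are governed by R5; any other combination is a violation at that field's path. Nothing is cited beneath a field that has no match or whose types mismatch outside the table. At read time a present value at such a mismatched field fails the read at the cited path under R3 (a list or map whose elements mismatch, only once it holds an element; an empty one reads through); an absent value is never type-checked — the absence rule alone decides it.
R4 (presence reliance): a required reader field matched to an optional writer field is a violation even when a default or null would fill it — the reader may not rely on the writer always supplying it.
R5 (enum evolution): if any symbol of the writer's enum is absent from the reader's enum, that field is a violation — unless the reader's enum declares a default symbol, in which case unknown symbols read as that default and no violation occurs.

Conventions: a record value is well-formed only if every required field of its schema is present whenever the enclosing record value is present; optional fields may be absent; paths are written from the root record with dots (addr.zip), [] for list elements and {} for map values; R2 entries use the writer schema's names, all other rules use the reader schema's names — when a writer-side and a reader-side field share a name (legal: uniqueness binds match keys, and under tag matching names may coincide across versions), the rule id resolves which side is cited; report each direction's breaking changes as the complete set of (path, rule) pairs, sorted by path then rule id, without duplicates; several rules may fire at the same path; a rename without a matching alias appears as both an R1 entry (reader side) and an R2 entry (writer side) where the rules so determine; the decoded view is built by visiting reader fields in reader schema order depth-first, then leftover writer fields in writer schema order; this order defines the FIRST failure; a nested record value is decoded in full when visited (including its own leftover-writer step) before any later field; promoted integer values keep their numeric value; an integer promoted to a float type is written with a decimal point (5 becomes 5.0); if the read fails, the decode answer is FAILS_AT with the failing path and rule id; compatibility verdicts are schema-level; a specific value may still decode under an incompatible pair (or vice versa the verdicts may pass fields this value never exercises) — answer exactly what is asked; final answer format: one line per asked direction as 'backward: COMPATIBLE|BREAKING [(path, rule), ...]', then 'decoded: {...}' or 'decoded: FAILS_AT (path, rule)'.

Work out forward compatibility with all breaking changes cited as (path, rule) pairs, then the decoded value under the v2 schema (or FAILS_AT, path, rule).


arrows below run writer -> reader for User
forward on User — v1 reading data written by v2:
  channel: paired with writer channel (Role -> Role; writer optional)
  tags: paired with writer tags (map<string, string> -> map<string, string>; writer optional)
  addr: paired with writer addr (Contact -> Contact; writer required)
  verified: paired with writer primary (bool -> bool; writer optional)
  addr.score: paired with writer addr.weight (float32 -> float32; writer required)
  addr.owner: paired with writer addr.phone (string -> string; writer required)
  violation R1 at channel
  violation R4 at channel
  violation R1 at tags
  violation R4 at tags
  forward on User therefore BREAKING (4)
decoding the User value with the v2 reader:
  channel := "PUSH"
  tags := {"src": "gamma"}
  addr.weight := 0.25 (from writer score)
  addr.phone := "kappa" (from writer owner)
  primary := true (from writer verified)
  => decoded: {"channel": "PUSH", "tags": {"src": "gamma"}, "addr": {"weight": 0.25, "phone": "kappa"}, "primary": true}

forward: BREAKING [(channel, R1), (channel, R4), (tags, R1), (tags, R4)]; decoded: {"channel": "PUSH", "tags": {"src": "gamma"}, "addr": {"weight": 0.25, "phone": "kappa"}, "primary": true}


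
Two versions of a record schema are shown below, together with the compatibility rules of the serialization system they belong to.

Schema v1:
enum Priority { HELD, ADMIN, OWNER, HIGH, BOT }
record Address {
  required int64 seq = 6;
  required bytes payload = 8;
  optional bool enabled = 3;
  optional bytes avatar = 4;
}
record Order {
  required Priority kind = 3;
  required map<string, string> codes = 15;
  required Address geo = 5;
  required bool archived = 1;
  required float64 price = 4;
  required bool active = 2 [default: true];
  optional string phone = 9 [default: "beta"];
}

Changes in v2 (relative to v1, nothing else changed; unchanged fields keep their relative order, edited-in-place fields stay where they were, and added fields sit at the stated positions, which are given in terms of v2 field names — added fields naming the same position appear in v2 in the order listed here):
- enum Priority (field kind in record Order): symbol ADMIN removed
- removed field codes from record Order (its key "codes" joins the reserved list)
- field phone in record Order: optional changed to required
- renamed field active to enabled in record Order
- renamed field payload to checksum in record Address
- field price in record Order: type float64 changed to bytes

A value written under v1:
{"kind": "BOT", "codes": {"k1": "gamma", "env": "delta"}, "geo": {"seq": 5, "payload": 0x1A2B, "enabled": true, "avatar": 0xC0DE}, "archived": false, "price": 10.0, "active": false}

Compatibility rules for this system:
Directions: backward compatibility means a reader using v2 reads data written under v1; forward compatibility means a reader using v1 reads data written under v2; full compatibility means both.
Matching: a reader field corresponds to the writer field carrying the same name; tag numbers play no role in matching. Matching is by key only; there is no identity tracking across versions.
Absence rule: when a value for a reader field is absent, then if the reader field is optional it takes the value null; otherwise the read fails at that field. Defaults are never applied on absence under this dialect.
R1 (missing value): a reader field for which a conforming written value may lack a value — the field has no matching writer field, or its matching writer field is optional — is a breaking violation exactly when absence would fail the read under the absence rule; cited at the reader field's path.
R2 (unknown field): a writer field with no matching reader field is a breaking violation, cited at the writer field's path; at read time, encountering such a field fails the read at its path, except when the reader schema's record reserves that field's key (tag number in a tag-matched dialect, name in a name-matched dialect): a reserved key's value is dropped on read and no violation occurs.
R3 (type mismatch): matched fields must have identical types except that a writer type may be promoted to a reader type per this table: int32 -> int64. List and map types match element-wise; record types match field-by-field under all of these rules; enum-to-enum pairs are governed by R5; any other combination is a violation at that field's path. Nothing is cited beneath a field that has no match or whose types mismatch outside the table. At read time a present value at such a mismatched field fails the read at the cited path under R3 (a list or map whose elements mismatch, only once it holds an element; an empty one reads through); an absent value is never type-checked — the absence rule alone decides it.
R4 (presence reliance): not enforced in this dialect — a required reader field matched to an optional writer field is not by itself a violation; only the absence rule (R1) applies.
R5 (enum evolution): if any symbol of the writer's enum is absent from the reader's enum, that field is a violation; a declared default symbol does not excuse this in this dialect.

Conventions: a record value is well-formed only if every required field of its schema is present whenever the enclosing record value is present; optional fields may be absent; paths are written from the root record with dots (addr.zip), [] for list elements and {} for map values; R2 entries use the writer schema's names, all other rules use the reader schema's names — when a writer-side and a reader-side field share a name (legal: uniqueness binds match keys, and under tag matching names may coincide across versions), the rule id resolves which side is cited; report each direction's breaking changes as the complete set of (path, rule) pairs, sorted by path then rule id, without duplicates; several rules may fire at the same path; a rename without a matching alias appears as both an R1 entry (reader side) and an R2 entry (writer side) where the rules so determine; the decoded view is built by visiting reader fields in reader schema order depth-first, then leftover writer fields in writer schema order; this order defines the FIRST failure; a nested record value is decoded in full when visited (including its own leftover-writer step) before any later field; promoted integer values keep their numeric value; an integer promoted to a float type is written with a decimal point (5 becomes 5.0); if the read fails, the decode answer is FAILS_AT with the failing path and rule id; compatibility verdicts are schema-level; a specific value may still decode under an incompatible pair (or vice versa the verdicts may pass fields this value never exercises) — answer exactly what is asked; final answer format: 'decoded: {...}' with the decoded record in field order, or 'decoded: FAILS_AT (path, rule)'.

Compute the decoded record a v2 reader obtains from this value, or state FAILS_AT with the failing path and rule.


the writer's type comes first in each Order pair
decode (reader v2):
  kind := "BOT"
  geo.seq := 5
  read fails at geo.checksum under R1 (no fill)
  => FAILS_AT (geo.checksum, R1)
diffs on Order not affecting the asked answer:
  enum Priority (field kind in record Order): symbol ADMIN removed -> affects the rule determinations only; this particular Order value decodes identically
  removed field codes from record Order (its key "codes" joins the reserved list) -> affects the rule determinations only; this particular Order value decodes identically
  field phone in record Order: optional changed to required -> affects the rule determinations only; this particular Order value decodes identically
  renamed field active to enabled in record Order -> affects the rule determinations only; this particular Order value decodes identically
  field price in record Order: type float64 changed to bytes -> affects the rule determinations only; this particular Order value decodes identically

decoded: FAILS_AT (geo.checksum, R1)


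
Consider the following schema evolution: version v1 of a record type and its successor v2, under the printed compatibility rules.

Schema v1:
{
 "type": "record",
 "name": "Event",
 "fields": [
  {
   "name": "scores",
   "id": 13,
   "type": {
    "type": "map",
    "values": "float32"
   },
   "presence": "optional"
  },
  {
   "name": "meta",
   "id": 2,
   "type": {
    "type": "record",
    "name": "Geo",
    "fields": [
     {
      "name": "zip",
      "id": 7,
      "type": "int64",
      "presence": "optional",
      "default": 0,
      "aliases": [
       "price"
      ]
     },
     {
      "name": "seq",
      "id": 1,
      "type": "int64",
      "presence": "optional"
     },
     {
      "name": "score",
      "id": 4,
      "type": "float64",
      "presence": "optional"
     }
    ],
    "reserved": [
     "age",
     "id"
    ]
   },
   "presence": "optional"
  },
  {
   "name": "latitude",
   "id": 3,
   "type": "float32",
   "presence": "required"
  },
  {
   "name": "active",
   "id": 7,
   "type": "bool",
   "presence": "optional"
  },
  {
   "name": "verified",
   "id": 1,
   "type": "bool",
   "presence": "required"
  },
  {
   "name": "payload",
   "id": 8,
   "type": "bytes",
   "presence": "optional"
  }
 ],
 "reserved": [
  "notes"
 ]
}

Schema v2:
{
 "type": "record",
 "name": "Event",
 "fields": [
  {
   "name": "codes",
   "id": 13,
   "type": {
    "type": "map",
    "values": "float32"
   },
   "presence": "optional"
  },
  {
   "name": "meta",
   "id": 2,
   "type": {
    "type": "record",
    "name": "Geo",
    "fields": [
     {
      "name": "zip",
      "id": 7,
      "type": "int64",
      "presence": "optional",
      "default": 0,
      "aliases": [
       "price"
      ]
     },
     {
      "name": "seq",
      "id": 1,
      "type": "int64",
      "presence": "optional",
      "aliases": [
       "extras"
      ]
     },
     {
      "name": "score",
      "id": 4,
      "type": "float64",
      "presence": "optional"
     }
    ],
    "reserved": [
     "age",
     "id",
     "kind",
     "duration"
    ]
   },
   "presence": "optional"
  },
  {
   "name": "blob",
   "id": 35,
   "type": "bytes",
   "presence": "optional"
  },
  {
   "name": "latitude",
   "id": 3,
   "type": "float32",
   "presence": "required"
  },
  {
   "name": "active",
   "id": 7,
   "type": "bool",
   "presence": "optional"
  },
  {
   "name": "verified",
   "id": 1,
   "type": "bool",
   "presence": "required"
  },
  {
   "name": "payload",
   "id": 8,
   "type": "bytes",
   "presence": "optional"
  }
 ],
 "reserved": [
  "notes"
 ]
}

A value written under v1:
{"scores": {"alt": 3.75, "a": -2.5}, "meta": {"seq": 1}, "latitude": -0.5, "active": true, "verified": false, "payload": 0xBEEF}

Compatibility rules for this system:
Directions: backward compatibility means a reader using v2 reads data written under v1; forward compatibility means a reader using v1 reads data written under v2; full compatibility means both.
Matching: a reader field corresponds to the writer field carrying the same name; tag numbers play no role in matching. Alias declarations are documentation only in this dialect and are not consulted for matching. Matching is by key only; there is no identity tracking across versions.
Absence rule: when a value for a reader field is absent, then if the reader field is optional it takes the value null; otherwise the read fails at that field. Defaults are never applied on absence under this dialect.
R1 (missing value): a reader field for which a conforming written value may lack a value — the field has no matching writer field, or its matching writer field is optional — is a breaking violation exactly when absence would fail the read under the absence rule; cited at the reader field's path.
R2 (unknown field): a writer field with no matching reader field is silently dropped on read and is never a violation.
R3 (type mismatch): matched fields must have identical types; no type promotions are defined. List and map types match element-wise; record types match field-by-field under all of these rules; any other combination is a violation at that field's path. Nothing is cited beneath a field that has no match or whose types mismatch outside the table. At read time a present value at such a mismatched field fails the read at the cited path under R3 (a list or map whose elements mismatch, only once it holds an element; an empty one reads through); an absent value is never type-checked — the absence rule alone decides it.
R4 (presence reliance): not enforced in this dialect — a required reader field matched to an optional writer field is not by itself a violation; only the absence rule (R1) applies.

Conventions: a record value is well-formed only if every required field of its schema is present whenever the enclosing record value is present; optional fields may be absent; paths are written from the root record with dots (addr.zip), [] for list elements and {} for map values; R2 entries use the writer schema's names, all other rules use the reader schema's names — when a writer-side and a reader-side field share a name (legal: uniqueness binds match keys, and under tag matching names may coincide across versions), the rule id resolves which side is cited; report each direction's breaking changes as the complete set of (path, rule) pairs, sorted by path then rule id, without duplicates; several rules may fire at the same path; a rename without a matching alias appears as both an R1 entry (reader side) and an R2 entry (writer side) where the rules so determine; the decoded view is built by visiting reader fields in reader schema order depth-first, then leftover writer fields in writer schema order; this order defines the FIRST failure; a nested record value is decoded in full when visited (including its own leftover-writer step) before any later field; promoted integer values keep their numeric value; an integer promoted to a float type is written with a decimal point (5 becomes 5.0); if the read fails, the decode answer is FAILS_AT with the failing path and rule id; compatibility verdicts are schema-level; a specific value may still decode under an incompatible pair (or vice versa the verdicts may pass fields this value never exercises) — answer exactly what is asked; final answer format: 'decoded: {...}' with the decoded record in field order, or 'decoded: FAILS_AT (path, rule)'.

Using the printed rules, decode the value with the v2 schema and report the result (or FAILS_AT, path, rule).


each type pair in Event: writer, then reader
migrating the Event value to v2:
  codes := null (absent, optional -> null)
  meta.zip := null (absent, optional -> null)
  meta.seq := 1
  meta.score := null (absent, optional -> null)
  blob := null (absent, optional -> null)
  latitude := -0.5
  active := true
  verified := false
  payload := 0xBEEF
  writer scores: unknown -> dropped
  => decoded: {"codes": null, "meta": {"zip": null, "seq": 1, "score": null}, "blob": null, "latitude": -0.5, "active": true, "verified": false, "payload": 0xBEEF}

decoded: {"codes": null, "meta": {"zip": null, "seq": 1, "score": null}, "blob": null, "latitude": -0.5, "active": true, "verified": false, "payload": 0xBEEF}


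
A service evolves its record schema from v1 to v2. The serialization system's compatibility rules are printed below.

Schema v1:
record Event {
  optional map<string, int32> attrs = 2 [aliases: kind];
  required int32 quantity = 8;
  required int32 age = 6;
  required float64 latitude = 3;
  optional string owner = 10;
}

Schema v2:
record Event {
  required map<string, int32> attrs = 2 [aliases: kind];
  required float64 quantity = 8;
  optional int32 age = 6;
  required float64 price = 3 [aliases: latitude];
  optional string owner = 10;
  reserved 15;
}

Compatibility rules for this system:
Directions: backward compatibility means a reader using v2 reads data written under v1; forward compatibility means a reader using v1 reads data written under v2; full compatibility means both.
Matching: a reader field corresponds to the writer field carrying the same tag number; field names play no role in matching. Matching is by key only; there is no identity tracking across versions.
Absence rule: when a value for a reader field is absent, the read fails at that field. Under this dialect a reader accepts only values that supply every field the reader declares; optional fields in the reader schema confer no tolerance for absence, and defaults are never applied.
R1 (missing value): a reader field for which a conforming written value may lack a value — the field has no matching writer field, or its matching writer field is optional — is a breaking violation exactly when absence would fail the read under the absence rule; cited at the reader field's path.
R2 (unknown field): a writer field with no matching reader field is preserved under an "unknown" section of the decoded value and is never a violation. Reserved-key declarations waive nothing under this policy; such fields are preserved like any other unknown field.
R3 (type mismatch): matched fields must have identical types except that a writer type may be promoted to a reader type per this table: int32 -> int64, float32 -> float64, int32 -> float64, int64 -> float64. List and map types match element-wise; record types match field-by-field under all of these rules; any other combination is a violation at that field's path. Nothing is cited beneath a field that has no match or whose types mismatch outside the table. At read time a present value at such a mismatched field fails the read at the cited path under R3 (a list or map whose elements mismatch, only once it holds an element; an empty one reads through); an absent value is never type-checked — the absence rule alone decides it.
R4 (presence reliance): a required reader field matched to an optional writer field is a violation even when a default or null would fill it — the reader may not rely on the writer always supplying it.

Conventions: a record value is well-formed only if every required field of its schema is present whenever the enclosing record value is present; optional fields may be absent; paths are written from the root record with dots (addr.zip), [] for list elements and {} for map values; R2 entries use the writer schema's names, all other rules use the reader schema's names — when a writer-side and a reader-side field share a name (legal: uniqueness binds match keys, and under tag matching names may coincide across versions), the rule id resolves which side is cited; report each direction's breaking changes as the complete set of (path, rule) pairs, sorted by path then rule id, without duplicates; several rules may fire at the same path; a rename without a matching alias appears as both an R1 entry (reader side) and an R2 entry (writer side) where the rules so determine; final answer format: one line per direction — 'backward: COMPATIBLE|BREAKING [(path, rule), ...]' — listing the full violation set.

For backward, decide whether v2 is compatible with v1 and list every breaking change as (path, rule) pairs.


each type pair in Event: writer, then reader
backward on Event — v2 reading data written by v1:
  writer optional, map<string, int32> -> map<string, int32>: reader attrs maps from writer attrs
  writer required, int32 -> float64: reader quantity maps from writer quantity
  writer required, int32 -> int32: reader age maps from writer age
  writer required, float64 -> float64: reader price maps from writer latitude
  writer optional, string -> string: reader owner maps from writer owner
  breaking: (attrs, R1)
  breaking: (attrs, R4)
  breaking: (owner, R1)
  backward on Event therefore BREAKING (3)
diffs on Event not affecting the asked answer:
  field age in record Event: required changed to optional -> its effect on Event is confined to the forward direction, not asked
  field quantity in record Event: type int32 changed to float64 -> its effect on Event is confined to the forward direction, not asked
  renamed field latitude to price in record Event (alias latitude declared on the renamed field) -> no rule fires on it in Event's dialect; the asked verdict holds

backward: BREAKING [(attrs, R1), (attrs, R4), (owner, R1)]
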